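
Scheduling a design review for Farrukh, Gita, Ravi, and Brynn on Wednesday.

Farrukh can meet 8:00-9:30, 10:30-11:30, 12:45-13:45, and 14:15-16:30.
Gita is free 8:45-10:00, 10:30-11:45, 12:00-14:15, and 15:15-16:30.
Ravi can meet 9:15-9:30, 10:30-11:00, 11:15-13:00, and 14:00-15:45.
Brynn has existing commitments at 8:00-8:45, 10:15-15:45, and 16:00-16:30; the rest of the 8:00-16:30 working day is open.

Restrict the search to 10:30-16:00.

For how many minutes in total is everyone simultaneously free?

Brynn free within 08:00–16:30: 08:45–10:15, 15:45–16:00.
Farrukh ∩ Gita: 08:45–09:30, 10:30–11:30, 12:45–13:45, 15:15–16:30.
Farrukh ∩ Gita ∩ Ravi: 09:15–09:30, 10:30–11:00, 11:15–11:30, 12:45–13:00, 15:15–15:45.
Farrukh ∩ Gita ∩ Ravi ∩ Brynn: 09:15–09:30.
Restricted to 10:30–16:00: (none).
Total common minutes: 0.

0 minutes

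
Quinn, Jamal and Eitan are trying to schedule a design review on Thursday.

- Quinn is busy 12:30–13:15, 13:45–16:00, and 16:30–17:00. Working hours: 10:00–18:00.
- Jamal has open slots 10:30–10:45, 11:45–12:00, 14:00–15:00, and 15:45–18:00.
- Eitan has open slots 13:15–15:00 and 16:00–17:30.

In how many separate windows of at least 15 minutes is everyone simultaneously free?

Quinn free within 10:00–18:00: 10:00–12:30, 13:15–13:45, 16:00–16:30, 17:00–18:00.
Quinn ∩ Jamal: 10:30–10:45, 11:45–12:00, 16:00–16:30, 17:00–18:00.
Quinn ∩ Jamal ∩ Eitan: 16:00–16:30, 17:00–17:30.
Windows ≥ 15 min: 16:00–16:30, 17:00–17:30.
That's 2 windows.

2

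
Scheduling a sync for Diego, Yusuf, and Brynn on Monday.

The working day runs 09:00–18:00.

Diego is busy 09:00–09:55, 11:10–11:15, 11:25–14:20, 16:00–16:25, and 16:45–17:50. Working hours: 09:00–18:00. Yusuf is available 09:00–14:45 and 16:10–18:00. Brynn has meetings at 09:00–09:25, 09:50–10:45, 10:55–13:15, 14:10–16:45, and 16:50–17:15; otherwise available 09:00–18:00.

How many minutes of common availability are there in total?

Diego free within 09:00–18:00: 09:55–11:10, 11:15–11:25, 14:20–16:00, 16:25–16:45, 17:50–18:00.
Brynn free within 09:00–18:00: 09:25–09:50, 10:45–10:55, 13:15–14:10, 16:45–16:50, 17:15–18:00.
Diego ∩ Yusuf: 09:55–11:10, 11:15–11:25, 14:20–14:45, 16:25–16:45, 17:50–18:00.
Diego ∩ Yusuf ∩ Brynn: 10:45–10:55, 17:50–18:00.
Total common minutes: 10 + 10 = 20.

20 minutes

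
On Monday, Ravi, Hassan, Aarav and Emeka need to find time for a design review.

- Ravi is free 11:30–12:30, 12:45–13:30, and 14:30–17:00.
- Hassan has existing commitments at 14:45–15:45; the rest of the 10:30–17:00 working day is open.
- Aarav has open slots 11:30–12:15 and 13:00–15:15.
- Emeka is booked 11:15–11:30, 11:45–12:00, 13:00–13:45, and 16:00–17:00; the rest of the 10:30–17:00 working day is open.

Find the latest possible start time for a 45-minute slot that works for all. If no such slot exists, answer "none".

none

Hassan free within 10:30–17:00: 10:30–14:45, 15:45–17:00.
Emeka free within 10:30–17:00: 10:30–11:15, 11:30–11:45, 12:00–13:00, 13:45–16:00.
Ravi ∩ Hassan: 11:30–12:30, 12:45–13:30, 14:30–14:45, 15:45–17:00.
Ravi ∩ Hassan ∩ Aarav: 11:30–12:15, 13:00–13:30, 14:30–14:45.
Ravi ∩ Hassan ∩ Aarav ∩ Emeka: 11:30–11:45, 12:00–12:15, 14:30–14:45.
Windows ≥ 45 min: (none).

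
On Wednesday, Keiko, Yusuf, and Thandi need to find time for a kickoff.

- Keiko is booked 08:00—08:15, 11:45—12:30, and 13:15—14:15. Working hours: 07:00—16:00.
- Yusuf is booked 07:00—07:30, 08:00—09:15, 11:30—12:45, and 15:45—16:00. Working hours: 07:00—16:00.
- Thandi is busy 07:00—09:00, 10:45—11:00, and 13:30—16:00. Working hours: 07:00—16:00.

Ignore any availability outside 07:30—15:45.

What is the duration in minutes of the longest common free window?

Keiko free within 07:00–16:00: 07:00–08:00, 08:15–11:45, 12:30–13:15, 14:15–16:00.
Yusuf free within 07:00–16:00: 07:30–08:00, 09:15–11:30, 12:45–15:45.
Thandi free within 07:00–16:00: 09:00–10:45, 11:00–13:30.
Keiko ∩ Yusuf: 07:30–08:00, 09:15–11:30, 12:45–13:15, 14:15–15:45.
Keiko ∩ Yusuf ∩ Thandi: 09:15–10:45, 11:00–11:30, 12:45–13:15.
Restricted to 07:30–15:45: 09:15–10:45, 11:00–11:30, 12:45–13:15.
Common window lengths: 90, 30, 30 min; longest is 90.

90 minutes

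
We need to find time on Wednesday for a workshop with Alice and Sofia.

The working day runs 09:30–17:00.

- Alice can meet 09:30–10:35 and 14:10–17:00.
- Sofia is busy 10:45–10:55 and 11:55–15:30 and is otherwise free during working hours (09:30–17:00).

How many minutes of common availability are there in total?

155 minutes

Sofia free within 09:30–17:00: 09:30–10:45, 10:55–11:55, 15:30–17:00.
Alice ∩ Sofia: 09:30–10:35, 15:30–17:00.
Total common minutes: 65 + 90 = 155.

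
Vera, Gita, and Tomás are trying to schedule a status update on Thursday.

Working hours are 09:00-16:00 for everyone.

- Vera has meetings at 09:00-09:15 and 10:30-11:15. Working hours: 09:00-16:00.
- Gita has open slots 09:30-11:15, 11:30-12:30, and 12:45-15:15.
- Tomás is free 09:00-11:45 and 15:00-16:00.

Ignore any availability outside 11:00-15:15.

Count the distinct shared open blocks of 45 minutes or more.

0

Vera free within 09:00–16:00: 09:15–10:30, 11:15–16:00.
Vera ∩ Gita: 09:30–10:30, 11:30–12:30, 12:45–15:15.
Vera ∩ Gita ∩ Tomás: 09:30–10:30, 11:30–11:45, 15:00–15:15.
Restricted to 11:00–15:15: 11:30–11:45, 15:00–15:15.
Windows ≥ 45 min: (none).
That's 0 windows.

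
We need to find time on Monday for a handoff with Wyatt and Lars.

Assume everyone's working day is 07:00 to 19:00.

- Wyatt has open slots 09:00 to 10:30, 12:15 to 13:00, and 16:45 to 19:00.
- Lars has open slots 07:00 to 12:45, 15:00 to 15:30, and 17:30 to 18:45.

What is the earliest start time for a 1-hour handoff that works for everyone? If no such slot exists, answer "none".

Wyatt ∩ Lars: 09:00–10:30, 12:15–12:45, 17:30–18:45.
Windows ≥ 60 min: 09:00–10:30, 17:30–18:45.
Earliest such window starts at 09:00.

09:00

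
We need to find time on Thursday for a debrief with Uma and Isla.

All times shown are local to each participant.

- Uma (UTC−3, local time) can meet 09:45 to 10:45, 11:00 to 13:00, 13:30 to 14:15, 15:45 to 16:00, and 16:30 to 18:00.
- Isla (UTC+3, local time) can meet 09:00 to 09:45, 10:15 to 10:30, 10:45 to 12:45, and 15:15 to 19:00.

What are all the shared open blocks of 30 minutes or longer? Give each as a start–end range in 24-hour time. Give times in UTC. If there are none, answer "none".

12:45–13:45, 14:00–16:00

Uma → UTC: 12:45–13:45, 14:00–16:00, 16:30–17:15, 18:45–19:00, 19:30–21:00.
Isla → UTC: 06:00–06:45, 07:15–07:30, 07:45–09:45, 12:15–16:00.
Uma ∩ Isla: 12:45–13:45, 14:00–16:00.
Windows ≥ 30 min: 12:45–13:45, 14:00–16:00.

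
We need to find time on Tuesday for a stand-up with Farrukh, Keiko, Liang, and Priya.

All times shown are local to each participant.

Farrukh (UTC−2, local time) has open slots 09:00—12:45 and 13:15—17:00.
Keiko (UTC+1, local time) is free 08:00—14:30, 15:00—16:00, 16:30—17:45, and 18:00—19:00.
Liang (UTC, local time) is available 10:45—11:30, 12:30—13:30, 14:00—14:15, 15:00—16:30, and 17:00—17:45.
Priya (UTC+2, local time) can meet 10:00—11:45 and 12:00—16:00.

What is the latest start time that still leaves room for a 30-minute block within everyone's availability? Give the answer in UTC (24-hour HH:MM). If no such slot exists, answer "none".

13:00

Farrukh → UTC: 11:00–14:45, 15:15–19:00.
Keiko → UTC: 07:00–13:30, 14:00–15:00, 15:30–16:45, 17:00–18:00.
Liang → UTC: 10:45–11:30, 12:30–13:30, 14:00–14:15, 15:00–16:30, 17:00–17:45.
Priya → UTC: 08:00–09:45, 10:00–14:00.
Farrukh ∩ Keiko: 11:00–13:30, 14:00–14:45, 15:30–16:45, 17:00–18:00.
Farrukh ∩ Keiko ∩ Liang: 11:00–11:30, 12:30–13:30, 14:00–14:15, 15:30–16:30, 17:00–17:45.
Farrukh ∩ Keiko ∩ Liang ∩ Priya: 11:00–11:30, 12:30–13:30.
Windows ≥ 30 min: 11:00–11:30, 12:30–13:30.
Latest start in the last window 12:30–13:30 is 13:30 − 30 min = 13:00.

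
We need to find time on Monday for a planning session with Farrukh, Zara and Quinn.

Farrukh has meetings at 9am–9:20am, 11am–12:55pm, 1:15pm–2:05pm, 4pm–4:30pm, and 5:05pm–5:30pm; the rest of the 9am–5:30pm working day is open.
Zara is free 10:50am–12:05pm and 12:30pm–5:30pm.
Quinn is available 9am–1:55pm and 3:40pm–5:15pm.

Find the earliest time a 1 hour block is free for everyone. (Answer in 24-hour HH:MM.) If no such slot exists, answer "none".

none

Farrukh free within 09:00–17:30: 09:20–11:00, 12:55–13:15, 14:05–16:00, 16:30–17:05.
Farrukh ∩ Zara: 10:50–11:00, 12:55–13:15, 14:05–16:00, 16:30–17:05.
Farrukh ∩ Zara ∩ Quinn: 10:50–11:00, 12:55–13:15, 15:40–16:00, 16:30–17:05.
Windows ≥ 60 min: (none).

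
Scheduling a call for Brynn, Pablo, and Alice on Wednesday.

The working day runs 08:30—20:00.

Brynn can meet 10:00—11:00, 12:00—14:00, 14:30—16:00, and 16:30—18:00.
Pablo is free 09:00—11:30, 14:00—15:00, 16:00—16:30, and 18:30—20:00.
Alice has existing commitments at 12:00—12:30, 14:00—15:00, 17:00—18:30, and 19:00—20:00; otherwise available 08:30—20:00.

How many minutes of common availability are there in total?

Alice free within 08:30–20:00: 08:30–12:00, 12:30–14:00, 15:00–17:00, 18:30–19:00.
Brynn ∩ Pablo: 10:00–11:00, 14:30–15:00.
Brynn ∩ Pablo ∩ Alice: 10:00–11:00.
Total common minutes: 60.

60 minutes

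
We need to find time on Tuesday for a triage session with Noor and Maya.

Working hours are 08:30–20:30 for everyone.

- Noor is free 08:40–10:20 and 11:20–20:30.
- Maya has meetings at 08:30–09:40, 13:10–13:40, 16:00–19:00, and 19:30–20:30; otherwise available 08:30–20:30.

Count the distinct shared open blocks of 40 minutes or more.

Maya free within 08:30–20:30: 09:40–13:10, 13:40–16:00, 19:00–19:30.
Noor ∩ Maya: 09:40–10:20, 11:20–13:10, 13:40–16:00, 19:00–19:30.
Windows ≥ 40 min: 09:40–10:20, 11:20–13:10, 13:40–16:00.
That's 3 windows.

3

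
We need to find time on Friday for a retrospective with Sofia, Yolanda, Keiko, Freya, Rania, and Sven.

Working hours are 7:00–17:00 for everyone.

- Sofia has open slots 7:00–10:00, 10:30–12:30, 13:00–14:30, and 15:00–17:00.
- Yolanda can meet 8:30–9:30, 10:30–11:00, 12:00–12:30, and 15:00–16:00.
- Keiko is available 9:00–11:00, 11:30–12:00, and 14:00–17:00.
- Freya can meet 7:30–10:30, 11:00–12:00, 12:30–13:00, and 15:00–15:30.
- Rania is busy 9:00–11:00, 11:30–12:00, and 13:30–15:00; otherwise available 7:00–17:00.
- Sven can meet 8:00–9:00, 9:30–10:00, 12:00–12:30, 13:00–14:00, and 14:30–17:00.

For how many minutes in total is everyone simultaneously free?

Rania free within 07:00–17:00: 07:00–09:00, 11:00–11:30, 12:00–13:30, 15:00–17:00.
Sofia ∩ Yolanda: 08:30–09:30, 10:30–11:00, 12:00–12:30, 15:00–16:00.
Sofia ∩ Yolanda ∩ Keiko: 09:00–09:30, 10:30–11:00, 15:00–16:00.
Sofia ∩ Yolanda ∩ Keiko ∩ Freya: 09:00–09:30, 15:00–15:30.
Sofia ∩ Yolanda ∩ Keiko ∩ Freya ∩ Rania: 15:00–15:30.
Sofia ∩ Yolanda ∩ Keiko ∩ Freya ∩ Rania ∩ Sven: 15:00–15:30.
Total common minutes: 30.

30 minutes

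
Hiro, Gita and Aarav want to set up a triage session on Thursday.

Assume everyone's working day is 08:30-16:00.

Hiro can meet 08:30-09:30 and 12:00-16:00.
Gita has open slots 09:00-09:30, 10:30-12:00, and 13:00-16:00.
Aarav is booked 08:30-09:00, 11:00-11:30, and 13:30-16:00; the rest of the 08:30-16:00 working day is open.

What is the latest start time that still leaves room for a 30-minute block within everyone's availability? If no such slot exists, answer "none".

13:00

Aarav free within 08:30–16:00: 09:00–11:00, 11:30–13:30.
Hiro ∩ Gita: 09:00–09:30, 13:00–16:00.
Hiro ∩ Gita ∩ Aarav: 09:00–09:30, 13:00–13:30.
Windows ≥ 30 min: 09:00–09:30, 13:00–13:30.
Latest start in the last window 13:00–13:30 is 13:30 − 30 min = 13:00.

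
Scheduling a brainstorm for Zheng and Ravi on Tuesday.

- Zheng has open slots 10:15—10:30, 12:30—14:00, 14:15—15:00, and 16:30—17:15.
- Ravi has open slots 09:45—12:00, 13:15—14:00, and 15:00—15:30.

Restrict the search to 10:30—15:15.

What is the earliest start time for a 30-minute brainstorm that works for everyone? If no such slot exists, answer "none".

13:15

Zheng ∩ Ravi: 10:15–10:30, 13:15–14:00.
Restricted to 10:30–15:15: 13:15–14:00.
Windows ≥ 30 min: 13:15–14:00.
Earliest such window starts at 13:15.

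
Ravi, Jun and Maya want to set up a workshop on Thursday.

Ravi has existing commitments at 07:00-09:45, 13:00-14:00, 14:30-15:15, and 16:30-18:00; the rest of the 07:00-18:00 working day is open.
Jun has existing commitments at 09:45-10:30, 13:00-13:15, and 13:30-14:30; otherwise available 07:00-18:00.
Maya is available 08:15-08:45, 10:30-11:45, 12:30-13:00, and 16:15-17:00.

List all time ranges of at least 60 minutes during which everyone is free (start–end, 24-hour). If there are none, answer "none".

10:30–11:45

Ravi free within 07:00–18:00: 09:45–13:00, 14:00–14:30, 15:15–16:30.
Jun free within 07:00–18:00: 07:00–09:45, 10:30–13:00, 13:15–13:30, 14:30–18:00.
Ravi ∩ Jun: 10:30–13:00, 15:15–16:30.
Ravi ∩ Jun ∩ Maya: 10:30–11:45, 12:30–13:00, 16:15–16:30.
Windows ≥ 60 min: 10:30–11:45.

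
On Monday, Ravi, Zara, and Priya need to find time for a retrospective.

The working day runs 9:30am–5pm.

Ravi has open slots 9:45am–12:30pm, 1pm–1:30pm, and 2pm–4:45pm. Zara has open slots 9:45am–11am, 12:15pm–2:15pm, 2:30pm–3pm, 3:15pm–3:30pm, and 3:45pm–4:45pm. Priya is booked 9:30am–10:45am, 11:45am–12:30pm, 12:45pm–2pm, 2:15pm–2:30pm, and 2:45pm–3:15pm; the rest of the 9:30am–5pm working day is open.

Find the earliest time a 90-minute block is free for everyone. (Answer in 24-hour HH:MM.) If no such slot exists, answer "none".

Priya free within 09:30–17:00: 10:45–11:45, 12:30–12:45, 14:00–14:15, 14:30–14:45, 15:15–17:00.
Ravi ∩ Zara: 09:45–11:00, 12:15–12:30, 13:00–13:30, 14:00–14:15, 14:30–15:00, 15:15–15:30, 15:45–16:45.
Ravi ∩ Zara ∩ Priya: 10:45–11:00, 14:00–14:15, 14:30–14:45, 15:15–15:30, 15:45–16:45.
Windows ≥ 90 min: (none).

none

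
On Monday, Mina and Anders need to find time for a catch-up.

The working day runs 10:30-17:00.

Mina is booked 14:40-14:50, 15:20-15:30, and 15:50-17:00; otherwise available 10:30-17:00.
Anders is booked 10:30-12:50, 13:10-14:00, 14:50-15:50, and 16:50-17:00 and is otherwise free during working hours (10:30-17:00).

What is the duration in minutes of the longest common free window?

Mina free within 10:30–17:00: 10:30–14:40, 14:50–15:20, 15:30–15:50.
Anders free within 10:30–17:00: 12:50–13:10, 14:00–14:50, 15:50–16:50.
Mina ∩ Anders: 12:50–13:10, 14:00–14:40.
Common window lengths: 20, 40 min; longest is 40.

40 minutes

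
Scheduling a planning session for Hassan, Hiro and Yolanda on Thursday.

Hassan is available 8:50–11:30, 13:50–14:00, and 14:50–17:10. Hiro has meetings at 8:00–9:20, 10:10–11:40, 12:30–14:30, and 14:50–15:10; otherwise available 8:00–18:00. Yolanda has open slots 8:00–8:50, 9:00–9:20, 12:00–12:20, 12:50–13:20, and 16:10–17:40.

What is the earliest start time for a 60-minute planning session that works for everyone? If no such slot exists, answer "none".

Hiro free within 08:00–18:00: 09:20–10:10, 11:40–12:30, 14:30–14:50, 15:10–18:00.
Hassan ∩ Hiro: 09:20–10:10, 15:10–17:10.
Hassan ∩ Hiro ∩ Yolanda: 16:10–17:10.
Windows ≥ 60 min: 16:10–17:10.
Earliest such window starts at 16:10.

16:10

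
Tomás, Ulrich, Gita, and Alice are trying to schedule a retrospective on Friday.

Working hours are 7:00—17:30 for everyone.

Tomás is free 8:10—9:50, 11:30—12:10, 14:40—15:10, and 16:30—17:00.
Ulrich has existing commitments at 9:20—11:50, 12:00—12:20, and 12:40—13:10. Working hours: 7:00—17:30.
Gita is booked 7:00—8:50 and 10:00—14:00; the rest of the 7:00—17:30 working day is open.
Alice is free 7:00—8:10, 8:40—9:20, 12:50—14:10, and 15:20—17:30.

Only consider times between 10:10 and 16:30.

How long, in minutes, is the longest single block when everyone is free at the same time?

Ulrich free within 07:00–17:30: 07:00–09:20, 11:50–12:00, 12:20–12:40, 13:10–17:30.
Gita free within 07:00–17:30: 08:50–10:00, 14:00–17:30.
Tomás ∩ Ulrich: 08:10–09:20, 11:50–12:00, 14:40–15:10, 16:30–17:00.
Tomás ∩ Ulrich ∩ Gita: 08:50–09:20, 14:40–15:10, 16:30–17:00.
Tomás ∩ Ulrich ∩ Gita ∩ Alice: 08:50–09:20, 16:30–17:00.
Restricted to 10:10–16:30: (none).
No common window.

0 minutes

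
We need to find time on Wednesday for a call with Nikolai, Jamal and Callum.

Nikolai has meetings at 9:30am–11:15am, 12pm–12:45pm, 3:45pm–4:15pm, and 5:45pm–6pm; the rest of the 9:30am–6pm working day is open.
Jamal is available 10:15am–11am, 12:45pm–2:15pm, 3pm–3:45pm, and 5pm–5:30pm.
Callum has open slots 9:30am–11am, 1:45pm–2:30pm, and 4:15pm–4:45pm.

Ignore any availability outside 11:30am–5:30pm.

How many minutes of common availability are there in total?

Nikolai free within 09:30–18:00: 11:15–12:00, 12:45–15:45, 16:15–17:45.
Nikolai ∩ Jamal: 12:45–14:15, 15:00–15:45, 17:00–17:30.
Nikolai ∩ Jamal ∩ Callum: 13:45–14:15.
Restricted to 11:30–17:30: 13:45–14:15.
Total common minutes: 30.

30 minutes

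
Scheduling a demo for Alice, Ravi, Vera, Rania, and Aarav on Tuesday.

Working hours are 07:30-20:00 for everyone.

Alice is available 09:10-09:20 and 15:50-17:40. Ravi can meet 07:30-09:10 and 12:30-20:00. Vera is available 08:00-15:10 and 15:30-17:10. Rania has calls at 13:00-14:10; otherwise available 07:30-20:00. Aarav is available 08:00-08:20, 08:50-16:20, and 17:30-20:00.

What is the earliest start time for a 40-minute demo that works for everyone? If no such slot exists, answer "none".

Rania free within 07:30–20:00: 07:30–13:00, 14:10–20:00.
Alice ∩ Ravi: 15:50–17:40.
Alice ∩ Ravi ∩ Vera: 15:50–17:10.
Alice ∩ Ravi ∩ Vera ∩ Rania: 15:50–17:10.
Alice ∩ Ravi ∩ Vera ∩ Rania ∩ Aarav: 15:50–16:20.
Windows ≥ 40 min: (none).

none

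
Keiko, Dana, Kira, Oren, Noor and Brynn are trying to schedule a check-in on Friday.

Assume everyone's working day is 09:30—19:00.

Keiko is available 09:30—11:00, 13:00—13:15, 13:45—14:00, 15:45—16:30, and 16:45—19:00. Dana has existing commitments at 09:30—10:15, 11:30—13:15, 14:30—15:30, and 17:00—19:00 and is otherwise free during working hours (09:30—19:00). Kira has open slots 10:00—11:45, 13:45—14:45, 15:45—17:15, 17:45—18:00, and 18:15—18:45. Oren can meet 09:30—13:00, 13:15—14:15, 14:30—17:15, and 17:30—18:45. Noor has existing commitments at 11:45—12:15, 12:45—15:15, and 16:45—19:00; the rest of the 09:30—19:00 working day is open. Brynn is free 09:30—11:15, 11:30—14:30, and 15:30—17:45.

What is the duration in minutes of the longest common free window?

Dana free within 09:30–19:00: 10:15–11:30, 13:15–14:30, 15:30–17:00.
Noor free within 09:30–19:00: 09:30–11:45, 12:15–12:45, 15:15–16:45.
Keiko ∩ Dana: 10:15–11:00, 13:45–14:00, 15:45–16:30, 16:45–17:00.
Keiko ∩ Dana ∩ Kira: 10:15–11:00, 13:45–14:00, 15:45–16:30, 16:45–17:00.
Keiko ∩ Dana ∩ Kira ∩ Oren: 10:15–11:00, 13:45–14:00, 15:45–16:30, 16:45–17:00.
Keiko ∩ Dana ∩ Kira ∩ Oren ∩ Noor: 10:15–11:00, 15:45–16:30.
Keiko ∩ Dana ∩ Kira ∩ Oren ∩ Noor ∩ Brynn: 10:15–11:00, 15:45–16:30.
Common window lengths: 45, 45 min; longest is 45.

45 minutes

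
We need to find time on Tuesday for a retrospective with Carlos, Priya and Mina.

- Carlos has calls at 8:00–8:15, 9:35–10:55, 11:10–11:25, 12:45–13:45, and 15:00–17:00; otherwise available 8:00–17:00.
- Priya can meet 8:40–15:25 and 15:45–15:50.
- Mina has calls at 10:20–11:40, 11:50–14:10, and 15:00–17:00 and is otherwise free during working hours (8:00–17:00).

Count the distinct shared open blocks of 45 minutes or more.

2

Carlos free within 08:00–17:00: 08:15–09:35, 10:55–11:10, 11:25–12:45, 13:45–15:00.
Mina free within 08:00–17:00: 08:00–10:20, 11:40–11:50, 14:10–15:00.
Carlos ∩ Priya: 08:40–09:35, 10:55–11:10, 11:25–12:45, 13:45–15:00.
Carlos ∩ Priya ∩ Mina: 08:40–09:35, 11:40–11:50, 14:10–15:00.
Windows ≥ 45 min: 08:40–09:35, 14:10–15:00.
That's 2 windows.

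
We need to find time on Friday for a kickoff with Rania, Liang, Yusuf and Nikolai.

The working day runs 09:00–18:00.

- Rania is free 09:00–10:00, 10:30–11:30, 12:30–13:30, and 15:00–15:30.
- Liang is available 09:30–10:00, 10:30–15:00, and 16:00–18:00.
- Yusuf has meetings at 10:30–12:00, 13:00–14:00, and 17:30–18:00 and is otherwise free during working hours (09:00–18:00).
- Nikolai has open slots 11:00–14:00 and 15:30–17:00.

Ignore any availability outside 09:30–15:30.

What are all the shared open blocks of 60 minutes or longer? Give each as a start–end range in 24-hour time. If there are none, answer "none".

Yusuf free within 09:00–18:00: 09:00–10:30, 12:00–13:00, 14:00–17:30.
Rania ∩ Liang: 09:30–10:00, 10:30–11:30, 12:30–13:30.
Rania ∩ Liang ∩ Yusuf: 09:30–10:00, 12:30–13:00.
Rania ∩ Liang ∩ Yusuf ∩ Nikolai: 12:30–13:00.
Restricted to 09:30–15:30: 12:30–13:00.
Windows ≥ 60 min: (none).

none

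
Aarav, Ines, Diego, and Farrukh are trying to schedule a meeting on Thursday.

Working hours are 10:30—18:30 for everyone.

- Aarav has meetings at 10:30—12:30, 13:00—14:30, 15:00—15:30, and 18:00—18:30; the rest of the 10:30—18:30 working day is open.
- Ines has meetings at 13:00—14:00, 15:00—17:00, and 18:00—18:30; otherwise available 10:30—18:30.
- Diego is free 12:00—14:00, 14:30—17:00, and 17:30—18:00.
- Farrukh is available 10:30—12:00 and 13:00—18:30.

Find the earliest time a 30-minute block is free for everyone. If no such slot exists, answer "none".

Aarav free within 10:30–18:30: 12:30–13:00, 14:30–15:00, 15:30–18:00.
Ines free within 10:30–18:30: 10:30–13:00, 14:00–15:00, 17:00–18:00.
Aarav ∩ Ines: 12:30–13:00, 14:30–15:00, 17:00–18:00.
Aarav ∩ Ines ∩ Diego: 12:30–13:00, 14:30–15:00, 17:30–18:00.
Aarav ∩ Ines ∩ Diego ∩ Farrukh: 14:30–15:00, 17:30–18:00.
Windows ≥ 30 min: 14:30–15:00, 17:30–18:00.
Earliest such window starts at 14:30.

14:30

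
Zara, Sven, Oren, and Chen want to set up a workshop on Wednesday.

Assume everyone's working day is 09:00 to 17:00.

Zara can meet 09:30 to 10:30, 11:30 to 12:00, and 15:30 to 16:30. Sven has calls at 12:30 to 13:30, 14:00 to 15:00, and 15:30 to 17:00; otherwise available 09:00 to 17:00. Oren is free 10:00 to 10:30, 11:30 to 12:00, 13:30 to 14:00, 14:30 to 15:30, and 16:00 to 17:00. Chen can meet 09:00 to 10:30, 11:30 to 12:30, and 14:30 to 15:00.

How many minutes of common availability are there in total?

Sven free within 09:00–17:00: 09:00–12:30, 13:30–14:00, 15:00–15:30.
Zara ∩ Sven: 09:30–10:30, 11:30–12:00.
Zara ∩ Sven ∩ Oren: 10:00–10:30, 11:30–12:00.
Zara ∩ Sven ∩ Oren ∩ Chen: 10:00–10:30, 11:30–12:00.
Total common minutes: 30 + 30 = 60.

60 minutes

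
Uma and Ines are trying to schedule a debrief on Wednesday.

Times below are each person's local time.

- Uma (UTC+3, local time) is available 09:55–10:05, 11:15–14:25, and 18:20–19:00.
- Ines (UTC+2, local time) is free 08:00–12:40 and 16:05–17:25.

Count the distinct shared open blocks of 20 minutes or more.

Uma → UTC: 06:55–07:05, 08:15–11:25, 15:20–16:00.
Ines → UTC: 06:00–10:40, 14:05–15:25.
Uma ∩ Ines: 06:55–07:05, 08:15–10:40, 15:20–15:25.
Windows ≥ 20 min: 08:15–10:40.
That's 1 window.

1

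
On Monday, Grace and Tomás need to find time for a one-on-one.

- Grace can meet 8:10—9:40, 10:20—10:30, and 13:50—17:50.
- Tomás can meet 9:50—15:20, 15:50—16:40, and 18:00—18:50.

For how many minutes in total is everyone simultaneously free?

150 minutes

Grace ∩ Tomás: 10:20–10:30, 13:50–15:20, 15:50–16:40.
Total common minutes: 10 + 90 + 50 = 150.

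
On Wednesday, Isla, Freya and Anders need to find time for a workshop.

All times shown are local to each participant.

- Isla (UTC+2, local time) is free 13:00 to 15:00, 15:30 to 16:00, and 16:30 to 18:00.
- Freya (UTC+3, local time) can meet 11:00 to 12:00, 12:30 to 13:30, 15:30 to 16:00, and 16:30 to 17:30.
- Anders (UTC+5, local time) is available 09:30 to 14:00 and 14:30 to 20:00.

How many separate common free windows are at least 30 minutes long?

2

Isla → UTC: 11:00–13:00, 13:30–14:00, 14:30–16:00.
Freya → UTC: 08:00–09:00, 09:30–10:30, 12:30–13:00, 13:30–14:30.
Anders → UTC: 04:30–09:00, 09:30–15:00.
Isla ∩ Freya: 12:30–13:00, 13:30–14:00.
Isla ∩ Freya ∩ Anders: 12:30–13:00, 13:30–14:00.
Windows ≥ 30 min: 12:30–13:00, 13:30–14:00.
That's 2 windows.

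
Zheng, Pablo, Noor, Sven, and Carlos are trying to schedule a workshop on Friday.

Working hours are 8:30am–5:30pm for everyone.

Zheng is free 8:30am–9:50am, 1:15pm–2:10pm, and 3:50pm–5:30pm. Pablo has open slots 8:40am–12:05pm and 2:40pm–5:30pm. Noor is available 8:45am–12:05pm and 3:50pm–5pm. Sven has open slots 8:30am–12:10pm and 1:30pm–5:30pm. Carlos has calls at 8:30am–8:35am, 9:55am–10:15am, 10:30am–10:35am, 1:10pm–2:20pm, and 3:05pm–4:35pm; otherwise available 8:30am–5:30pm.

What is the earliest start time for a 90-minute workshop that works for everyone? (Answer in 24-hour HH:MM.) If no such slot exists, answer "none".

Carlos free within 08:30–17:30: 08:35–09:55, 10:15–10:30, 10:35–13:10, 14:20–15:05, 16:35–17:30.
Zheng ∩ Pablo: 08:40–09:50, 15:50–17:30.
Zheng ∩ Pablo ∩ Noor: 08:45–09:50, 15:50–17:00.
Zheng ∩ Pablo ∩ Noor ∩ Sven: 08:45–09:50, 15:50–17:00.
Zheng ∩ Pablo ∩ Noor ∩ Sven ∩ Carlos: 08:45–09:50, 16:35–17:00.
Windows ≥ 90 min: (none).

none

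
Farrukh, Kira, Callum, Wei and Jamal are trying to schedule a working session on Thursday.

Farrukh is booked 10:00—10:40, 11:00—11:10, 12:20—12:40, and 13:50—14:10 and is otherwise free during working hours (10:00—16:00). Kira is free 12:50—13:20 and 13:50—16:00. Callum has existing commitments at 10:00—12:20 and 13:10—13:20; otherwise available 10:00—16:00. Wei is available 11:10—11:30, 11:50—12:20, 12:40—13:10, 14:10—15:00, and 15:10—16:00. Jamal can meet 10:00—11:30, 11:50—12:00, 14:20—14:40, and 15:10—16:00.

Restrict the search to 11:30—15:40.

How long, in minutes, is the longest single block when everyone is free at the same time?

30 minutes

Farrukh free within 10:00–16:00: 10:40–11:00, 11:10–12:20, 12:40–13:50, 14:10–16:00.
Callum free within 10:00–16:00: 12:20–13:10, 13:20–16:00.
Farrukh ∩ Kira: 12:50–13:20, 14:10–16:00.
Farrukh ∩ Kira ∩ Callum: 12:50–13:10, 14:10–16:00.
Farrukh ∩ Kira ∩ Callum ∩ Wei: 12:50–13:10, 14:10–15:00, 15:10–16:00.
Farrukh ∩ Kira ∩ Callum ∩ Wei ∩ Jamal: 14:20–14:40, 15:10–16:00.
Restricted to 11:30–15:40: 14:20–14:40, 15:10–15:40.
Common window lengths: 20, 30 min; longest is 30.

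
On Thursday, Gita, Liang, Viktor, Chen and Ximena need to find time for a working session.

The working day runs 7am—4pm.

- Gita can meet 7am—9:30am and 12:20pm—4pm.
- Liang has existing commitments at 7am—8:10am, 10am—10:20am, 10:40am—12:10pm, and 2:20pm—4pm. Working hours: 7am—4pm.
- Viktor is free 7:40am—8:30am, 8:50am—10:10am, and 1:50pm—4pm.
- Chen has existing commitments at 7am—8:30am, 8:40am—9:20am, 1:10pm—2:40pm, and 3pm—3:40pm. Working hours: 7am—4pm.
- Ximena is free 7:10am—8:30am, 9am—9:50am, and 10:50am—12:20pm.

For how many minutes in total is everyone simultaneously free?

Liang free within 07:00–16:00: 08:10–10:00, 10:20–10:40, 12:10–14:20.
Chen free within 07:00–16:00: 08:30–08:40, 09:20–13:10, 14:40–15:00, 15:40–16:00.
Gita ∩ Liang: 08:10–09:30, 12:20–14:20.
Gita ∩ Liang ∩ Viktor: 08:10–08:30, 08:50–09:30, 13:50–14:20.
Gita ∩ Liang ∩ Viktor ∩ Chen: 09:20–09:30.
Gita ∩ Liang ∩ Viktor ∩ Chen ∩ Ximena: 09:20–09:30.
Total common minutes: 10.

10 minutes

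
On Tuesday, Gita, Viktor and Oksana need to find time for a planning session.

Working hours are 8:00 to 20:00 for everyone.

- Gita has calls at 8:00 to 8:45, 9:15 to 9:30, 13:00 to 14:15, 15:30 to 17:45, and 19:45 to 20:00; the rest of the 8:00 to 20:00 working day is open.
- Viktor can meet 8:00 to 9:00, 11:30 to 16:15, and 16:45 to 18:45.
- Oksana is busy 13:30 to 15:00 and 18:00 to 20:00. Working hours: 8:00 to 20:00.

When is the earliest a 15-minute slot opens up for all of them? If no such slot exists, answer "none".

Gita free within 08:00–20:00: 08:45–09:15, 09:30–13:00, 14:15–15:30, 17:45–19:45.
Oksana free within 08:00–20:00: 08:00–13:30, 15:00–18:00.
Gita ∩ Viktor: 08:45–09:00, 11:30–13:00, 14:15–15:30, 17:45–18:45.
Gita ∩ Viktor ∩ Oksana: 08:45–09:00, 11:30–13:00, 15:00–15:30, 17:45–18:00.
Windows ≥ 15 min: 08:45–09:00, 11:30–13:00, 15:00–15:30, 17:45–18:00.
Earliest such window starts at 08:45.

08:45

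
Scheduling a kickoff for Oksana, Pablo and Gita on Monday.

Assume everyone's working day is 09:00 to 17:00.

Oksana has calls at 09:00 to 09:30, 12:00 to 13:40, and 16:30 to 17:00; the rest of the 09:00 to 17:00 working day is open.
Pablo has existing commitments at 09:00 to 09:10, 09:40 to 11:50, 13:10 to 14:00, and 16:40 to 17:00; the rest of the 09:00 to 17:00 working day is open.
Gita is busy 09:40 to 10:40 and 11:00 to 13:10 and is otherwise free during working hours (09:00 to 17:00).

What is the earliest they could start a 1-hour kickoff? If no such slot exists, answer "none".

14:00

Oksana free within 09:00–17:00: 09:30–12:00, 13:40–16:30.
Pablo free within 09:00–17:00: 09:10–09:40, 11:50–13:10, 14:00–16:40.
Gita free within 09:00–17:00: 09:00–09:40, 10:40–11:00, 13:10–17:00.
Oksana ∩ Pablo: 09:30–09:40, 11:50–12:00, 14:00–16:30.
Oksana ∩ Pablo ∩ Gita: 09:30–09:40, 14:00–16:30.
Windows ≥ 60 min: 14:00–16:30.
Earliest such window starts at 14:00.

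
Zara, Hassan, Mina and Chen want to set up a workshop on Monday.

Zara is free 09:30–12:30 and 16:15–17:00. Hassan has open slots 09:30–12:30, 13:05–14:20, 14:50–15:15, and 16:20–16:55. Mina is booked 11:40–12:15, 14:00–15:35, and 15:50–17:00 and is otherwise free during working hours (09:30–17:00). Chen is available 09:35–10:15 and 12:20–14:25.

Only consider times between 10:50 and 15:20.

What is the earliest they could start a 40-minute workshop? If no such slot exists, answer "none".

none

Mina free within 09:30–17:00: 09:30–11:40, 12:15–14:00, 15:35–15:50.
Zara ∩ Hassan: 09:30–12:30, 16:20–16:55.
Zara ∩ Hassan ∩ Mina: 09:30–11:40, 12:15–12:30.
Zara ∩ Hassan ∩ Mina ∩ Chen: 09:35–10:15, 12:20–12:30.
Restricted to 10:50–15:20: 12:20–12:30.
Windows ≥ 40 min: (none).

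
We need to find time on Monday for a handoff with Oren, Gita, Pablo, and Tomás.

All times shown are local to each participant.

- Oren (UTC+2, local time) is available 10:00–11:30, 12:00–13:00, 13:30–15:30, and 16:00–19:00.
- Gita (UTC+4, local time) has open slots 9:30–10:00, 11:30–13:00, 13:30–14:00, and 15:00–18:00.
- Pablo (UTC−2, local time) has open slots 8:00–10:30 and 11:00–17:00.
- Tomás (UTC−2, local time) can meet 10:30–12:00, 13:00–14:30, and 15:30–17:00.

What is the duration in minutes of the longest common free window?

Oren → UTC: 08:00–09:30, 10:00–11:00, 11:30–13:30, 14:00–17:00.
Gita → UTC: 05:30–06:00, 07:30–09:00, 09:30–10:00, 11:00–14:00.
Pablo → UTC: 10:00–12:30, 13:00–19:00.
Tomás → UTC: 12:30–14:00, 15:00–16:30, 17:30–19:00.
Oren ∩ Gita: 08:00–09:00, 11:30–13:30.
Oren ∩ Gita ∩ Pablo: 11:30–12:30, 13:00–13:30.
Oren ∩ Gita ∩ Pablo ∩ Tomás: 13:00–13:30.
Single common window of 30 minutes.

30 minutes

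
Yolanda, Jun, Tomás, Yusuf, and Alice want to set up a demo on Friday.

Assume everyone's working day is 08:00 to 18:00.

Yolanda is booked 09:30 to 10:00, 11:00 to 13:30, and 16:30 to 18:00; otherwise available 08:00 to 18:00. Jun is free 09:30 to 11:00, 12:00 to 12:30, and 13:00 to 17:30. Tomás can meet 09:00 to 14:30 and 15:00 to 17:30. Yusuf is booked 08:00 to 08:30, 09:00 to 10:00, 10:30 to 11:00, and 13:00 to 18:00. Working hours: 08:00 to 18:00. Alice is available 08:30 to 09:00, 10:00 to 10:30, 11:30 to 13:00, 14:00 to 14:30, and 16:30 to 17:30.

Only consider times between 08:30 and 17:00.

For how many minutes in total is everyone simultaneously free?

30 minutes

Yolanda free within 08:00–18:00: 08:00–09:30, 10:00–11:00, 13:30–16:30.
Yusuf free within 08:00–18:00: 08:30–09:00, 10:00–10:30, 11:00–13:00.
Yolanda ∩ Jun: 10:00–11:00, 13:30–16:30.
Yolanda ∩ Jun ∩ Tomás: 10:00–11:00, 13:30–14:30, 15:00–16:30.
Yolanda ∩ Jun ∩ Tomás ∩ Yusuf: 10:00–10:30.
Yolanda ∩ Jun ∩ Tomás ∩ Yusuf ∩ Alice: 10:00–10:30.
Restricted to 08:30–17:00: 10:00–10:30.
Total common minutes: 30.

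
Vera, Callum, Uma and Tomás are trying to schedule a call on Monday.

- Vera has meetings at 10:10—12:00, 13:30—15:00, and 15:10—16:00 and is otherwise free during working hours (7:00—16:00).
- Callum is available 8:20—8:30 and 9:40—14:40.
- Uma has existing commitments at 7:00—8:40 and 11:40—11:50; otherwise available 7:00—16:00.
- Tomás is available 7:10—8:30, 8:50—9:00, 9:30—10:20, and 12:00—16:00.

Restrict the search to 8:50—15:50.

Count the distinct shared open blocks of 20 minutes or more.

Vera free within 07:00–16:00: 07:00–10:10, 12:00–13:30, 15:00–15:10.
Uma free within 07:00–16:00: 08:40–11:40, 11:50–16:00.
Vera ∩ Callum: 08:20–08:30, 09:40–10:10, 12:00–13:30.
Vera ∩ Callum ∩ Uma: 09:40–10:10, 12:00–13:30.
Vera ∩ Callum ∩ Uma ∩ Tomás: 09:40–10:10, 12:00–13:30.
Restricted to 08:50–15:50: 09:40–10:10, 12:00–13:30.
Windows ≥ 20 min: 09:40–10:10, 12:00–13:30.
That's 2 windows.

2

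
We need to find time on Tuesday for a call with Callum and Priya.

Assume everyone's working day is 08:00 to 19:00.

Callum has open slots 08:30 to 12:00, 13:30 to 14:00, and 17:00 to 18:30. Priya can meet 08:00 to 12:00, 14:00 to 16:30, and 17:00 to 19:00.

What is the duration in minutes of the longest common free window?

210 minutes

Callum ∩ Priya: 08:30–12:00, 17:00–18:30.
Common window lengths: 210, 90 min; longest is 210.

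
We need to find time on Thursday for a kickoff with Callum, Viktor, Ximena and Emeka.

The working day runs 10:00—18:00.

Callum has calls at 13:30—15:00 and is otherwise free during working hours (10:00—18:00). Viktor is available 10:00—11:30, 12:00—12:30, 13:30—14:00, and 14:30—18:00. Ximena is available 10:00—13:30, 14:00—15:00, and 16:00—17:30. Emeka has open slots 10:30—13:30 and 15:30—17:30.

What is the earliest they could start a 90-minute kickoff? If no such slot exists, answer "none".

Callum free within 10:00–18:00: 10:00–13:30, 15:00–18:00.
Callum ∩ Viktor: 10:00–11:30, 12:00–12:30, 15:00–18:00.
Callum ∩ Viktor ∩ Ximena: 10:00–11:30, 12:00–12:30, 16:00–17:30.
Callum ∩ Viktor ∩ Ximena ∩ Emeka: 10:30–11:30, 12:00–12:30, 16:00–17:30.
Windows ≥ 90 min: 16:00–17:30.
Earliest such window starts at 16:00.

16:00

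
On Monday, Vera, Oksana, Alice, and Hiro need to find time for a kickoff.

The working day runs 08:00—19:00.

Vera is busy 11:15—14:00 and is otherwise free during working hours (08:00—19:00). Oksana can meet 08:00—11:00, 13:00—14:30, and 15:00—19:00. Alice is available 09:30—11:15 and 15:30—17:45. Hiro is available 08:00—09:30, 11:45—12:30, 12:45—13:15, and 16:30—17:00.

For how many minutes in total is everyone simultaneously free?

30 minutes

Vera free within 08:00–19:00: 08:00–11:15, 14:00–19:00.
Vera ∩ Oksana: 08:00–11:00, 14:00–14:30, 15:00–19:00.
Vera ∩ Oksana ∩ Alice: 09:30–11:00, 15:30–17:45.
Vera ∩ Oksana ∩ Alice ∩ Hiro: 16:30–17:00.
Total common minutes: 30.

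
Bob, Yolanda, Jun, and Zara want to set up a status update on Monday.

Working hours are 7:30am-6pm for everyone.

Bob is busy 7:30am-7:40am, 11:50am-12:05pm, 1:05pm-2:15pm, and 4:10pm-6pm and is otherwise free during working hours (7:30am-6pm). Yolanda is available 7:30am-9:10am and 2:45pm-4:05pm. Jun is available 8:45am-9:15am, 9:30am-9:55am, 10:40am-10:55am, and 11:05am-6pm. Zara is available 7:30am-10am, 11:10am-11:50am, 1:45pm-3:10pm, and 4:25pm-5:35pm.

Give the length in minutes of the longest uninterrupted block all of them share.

Bob free within 07:30–18:00: 07:40–11:50, 12:05–13:05, 14:15–16:10.
Bob ∩ Yolanda: 07:40–09:10, 14:45–16:05.
Bob ∩ Yolanda ∩ Jun: 08:45–09:10, 14:45–16:05.
Bob ∩ Yolanda ∩ Jun ∩ Zara: 08:45–09:10, 14:45–15:10.
Common window lengths: 25, 25 min; longest is 25.

25 minutes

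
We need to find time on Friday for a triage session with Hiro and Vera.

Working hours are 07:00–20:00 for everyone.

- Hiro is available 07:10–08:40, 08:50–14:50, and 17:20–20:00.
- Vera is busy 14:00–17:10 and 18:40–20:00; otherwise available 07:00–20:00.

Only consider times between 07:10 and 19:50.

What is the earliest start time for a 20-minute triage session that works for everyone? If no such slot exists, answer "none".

07:10

Vera free within 07:00–20:00: 07:00–14:00, 17:10–18:40.
Hiro ∩ Vera: 07:10–08:40, 08:50–14:00, 17:20–18:40.
Restricted to 07:10–19:50: 07:10–08:40, 08:50–14:00, 17:20–18:40.
Windows ≥ 20 min: 07:10–08:40, 08:50–14:00, 17:20–18:40.
Earliest such window starts at 07:10.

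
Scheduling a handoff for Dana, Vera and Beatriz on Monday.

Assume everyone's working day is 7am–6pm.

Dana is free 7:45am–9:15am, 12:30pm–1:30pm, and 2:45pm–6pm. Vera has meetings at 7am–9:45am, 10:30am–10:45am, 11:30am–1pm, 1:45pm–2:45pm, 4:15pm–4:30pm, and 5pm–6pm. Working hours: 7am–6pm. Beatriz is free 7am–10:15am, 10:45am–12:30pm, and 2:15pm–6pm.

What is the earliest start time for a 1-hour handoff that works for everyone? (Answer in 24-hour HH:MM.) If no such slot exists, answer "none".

Vera free within 07:00–18:00: 09:45–10:30, 10:45–11:30, 13:00–13:45, 14:45–16:15, 16:30–17:00.
Dana ∩ Vera: 13:00–13:30, 14:45–16:15, 16:30–17:00.
Dana ∩ Vera ∩ Beatriz: 14:45–16:15, 16:30–17:00.
Windows ≥ 60 min: 14:45–16:15.
Earliest such window starts at 14:45.

14:45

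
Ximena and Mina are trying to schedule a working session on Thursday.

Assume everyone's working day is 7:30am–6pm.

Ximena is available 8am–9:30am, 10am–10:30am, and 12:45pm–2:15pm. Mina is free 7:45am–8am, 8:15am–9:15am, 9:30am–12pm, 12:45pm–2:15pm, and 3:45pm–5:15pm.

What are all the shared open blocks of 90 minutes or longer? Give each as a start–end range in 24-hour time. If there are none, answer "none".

12:45–14:15

Ximena ∩ Mina: 08:15–09:15, 10:00–10:30, 12:45–14:15.
Windows ≥ 90 min: 12:45–14:15.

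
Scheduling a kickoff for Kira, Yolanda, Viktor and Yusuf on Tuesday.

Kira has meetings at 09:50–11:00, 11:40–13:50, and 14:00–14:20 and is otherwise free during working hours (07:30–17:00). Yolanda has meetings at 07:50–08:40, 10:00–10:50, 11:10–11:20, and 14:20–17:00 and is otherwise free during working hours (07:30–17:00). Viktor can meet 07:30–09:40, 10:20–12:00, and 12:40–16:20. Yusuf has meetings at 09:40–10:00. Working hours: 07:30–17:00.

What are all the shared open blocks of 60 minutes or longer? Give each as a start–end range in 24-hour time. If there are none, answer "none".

08:40–09:40

Kira free within 07:30–17:00: 07:30–09:50, 11:00–11:40, 13:50–14:00, 14:20–17:00.
Yolanda free within 07:30–17:00: 07:30–07:50, 08:40–10:00, 10:50–11:10, 11:20–14:20.
Yusuf free within 07:30–17:00: 07:30–09:40, 10:00–17:00.
Kira ∩ Yolanda: 07:30–07:50, 08:40–09:50, 11:00–11:10, 11:20–11:40, 13:50–14:00.
Kira ∩ Yolanda ∩ Viktor: 07:30–07:50, 08:40–09:40, 11:00–11:10, 11:20–11:40, 13:50–14:00.
Kira ∩ Yolanda ∩ Viktor ∩ Yusuf: 07:30–07:50, 08:40–09:40, 11:00–11:10, 11:20–11:40, 13:50–14:00.
Windows ≥ 60 min: 08:40–09:40.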